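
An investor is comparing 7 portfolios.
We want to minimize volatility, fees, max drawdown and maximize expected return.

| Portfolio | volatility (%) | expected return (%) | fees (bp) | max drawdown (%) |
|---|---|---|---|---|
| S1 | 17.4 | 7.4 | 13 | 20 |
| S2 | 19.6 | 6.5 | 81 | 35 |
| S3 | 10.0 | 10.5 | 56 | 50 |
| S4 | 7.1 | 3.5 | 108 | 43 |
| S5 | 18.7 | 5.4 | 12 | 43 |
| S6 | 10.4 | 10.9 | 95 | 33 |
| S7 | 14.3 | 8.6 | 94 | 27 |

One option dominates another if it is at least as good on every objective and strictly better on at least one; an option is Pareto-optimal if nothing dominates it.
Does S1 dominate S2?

S1 vs S2: volatility 17.4≤19.6, expected return 7.4≥6.5, fees 13≤81, max drawdown 20≤35 — S1 is at least as good on every objective with at least one strict improvement.

Yes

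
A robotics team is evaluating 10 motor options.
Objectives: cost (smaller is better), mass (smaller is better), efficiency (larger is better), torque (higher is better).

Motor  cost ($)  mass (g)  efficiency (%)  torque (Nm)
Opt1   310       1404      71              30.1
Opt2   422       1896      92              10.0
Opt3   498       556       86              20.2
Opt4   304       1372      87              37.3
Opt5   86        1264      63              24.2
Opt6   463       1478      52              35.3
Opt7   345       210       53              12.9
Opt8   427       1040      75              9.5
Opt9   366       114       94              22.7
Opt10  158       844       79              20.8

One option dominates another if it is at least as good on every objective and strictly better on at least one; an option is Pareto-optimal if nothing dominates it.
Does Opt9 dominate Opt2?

Yes

Opt9 vs Opt2: cost 366≤422, mass 114≤1896, efficiency 94≥92, torque 22.7≥10.0 — Opt9 is at least as good on every objective with at least one strict improvement.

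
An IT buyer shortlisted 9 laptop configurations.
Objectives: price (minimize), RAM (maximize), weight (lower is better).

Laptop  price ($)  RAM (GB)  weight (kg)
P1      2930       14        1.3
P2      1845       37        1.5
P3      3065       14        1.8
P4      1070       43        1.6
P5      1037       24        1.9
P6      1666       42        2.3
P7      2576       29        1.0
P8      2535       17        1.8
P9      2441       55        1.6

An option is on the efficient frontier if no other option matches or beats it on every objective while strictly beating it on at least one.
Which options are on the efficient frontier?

P1: dominated by P7 (price 2576≤2930, RAM 29≥14, weight 1.0≤1.3).
P2: not dominated.
P3: dominated by P1 (price 2930≤3065, RAM 14≥14, weight 1.3≤1.8).
P4: not dominated.
P5: not dominated (best price).
P6: dominated by P4 (price 1070≤1666, RAM 43≥42, weight 1.6≤2.3).
P7: not dominated (best weight).
P8: dominated by P2 (price 1845≤2535, RAM 37≥17, weight 1.5≤1.8).
P9: not dominated (best RAM).

P2, P4, P5, P7, P9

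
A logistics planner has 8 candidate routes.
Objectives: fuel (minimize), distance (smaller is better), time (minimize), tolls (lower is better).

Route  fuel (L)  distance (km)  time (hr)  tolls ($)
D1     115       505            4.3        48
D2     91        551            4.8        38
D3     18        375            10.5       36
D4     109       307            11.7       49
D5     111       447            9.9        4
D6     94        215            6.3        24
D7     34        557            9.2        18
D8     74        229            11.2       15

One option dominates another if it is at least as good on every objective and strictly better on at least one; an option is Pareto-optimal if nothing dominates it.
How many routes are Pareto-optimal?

D1: not dominated (best time).
D2: not dominated.
D3: not dominated (best fuel).
D4: dominated by D6 (fuel 94≤109, distance 215≤307, time 6.3≤11.7, tolls 24≤49).
D5: not dominated (best tolls).
D6: not dominated (best distance).
D7: not dominated.
D8: not dominated.
Pareto-optimal: D1, D2, D3, D5, D6, D7, D8 → 7.

7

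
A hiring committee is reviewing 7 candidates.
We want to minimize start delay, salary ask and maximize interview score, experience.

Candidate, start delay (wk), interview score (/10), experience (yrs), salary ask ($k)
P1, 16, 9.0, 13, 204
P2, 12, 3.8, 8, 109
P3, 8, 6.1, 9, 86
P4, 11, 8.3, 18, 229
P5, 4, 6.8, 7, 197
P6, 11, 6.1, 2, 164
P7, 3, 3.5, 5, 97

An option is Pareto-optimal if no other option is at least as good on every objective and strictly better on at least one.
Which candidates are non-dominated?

P1, P3, P4, P5, P7

P1: not dominated (best interview score).
P2: dominated by P3 (start delay 8≤12, interview score 6.1≥3.8, experience 9≥8, salary ask 86≤109).
P3: not dominated (best salary ask).
P4: not dominated (best experience).
P5: not dominated.
P6: dominated by P3 (start delay 8≤11, interview score 6.1≥6.1, experience 9≥2, salary ask 86≤164).
P7: not dominated (best start delay).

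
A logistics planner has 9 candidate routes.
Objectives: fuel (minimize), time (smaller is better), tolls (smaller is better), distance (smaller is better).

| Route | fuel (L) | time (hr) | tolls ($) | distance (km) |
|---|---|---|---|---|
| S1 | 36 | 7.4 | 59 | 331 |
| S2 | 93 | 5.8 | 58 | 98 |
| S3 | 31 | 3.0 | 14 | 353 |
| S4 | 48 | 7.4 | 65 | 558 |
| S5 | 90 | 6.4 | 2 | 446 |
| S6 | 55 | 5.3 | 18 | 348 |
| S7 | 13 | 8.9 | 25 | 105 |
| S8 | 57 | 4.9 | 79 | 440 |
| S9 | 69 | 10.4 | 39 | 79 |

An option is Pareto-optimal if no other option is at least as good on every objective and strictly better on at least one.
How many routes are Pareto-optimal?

S1: not dominated.
S2: not dominated.
S3: not dominated (best time).
S4: dominated by S1 (fuel 36≤48, time 7.4≤7.4, tolls 59≤65, distance 331≤558).
S5: not dominated (best tolls).
S6: not dominated.
S7: not dominated (best fuel).
S8: dominated by S3 (fuel 31≤57, time 3.0≤4.9, tolls 14≤79, distance 353≤440).
S9: not dominated (best distance).
Pareto-optimal: S1, S2, S3, S5, S6, S7, S9 → 7.

7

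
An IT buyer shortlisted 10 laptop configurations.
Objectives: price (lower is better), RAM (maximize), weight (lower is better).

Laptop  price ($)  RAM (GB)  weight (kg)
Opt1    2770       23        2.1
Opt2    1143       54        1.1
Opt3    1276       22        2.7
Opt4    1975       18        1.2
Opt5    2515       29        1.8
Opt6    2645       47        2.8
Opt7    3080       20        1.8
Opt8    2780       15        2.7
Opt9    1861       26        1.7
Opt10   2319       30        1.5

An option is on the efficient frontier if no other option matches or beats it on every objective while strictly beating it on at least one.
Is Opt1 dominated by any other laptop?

Yes

Opt2 vs Opt1: price 1143≤2770, RAM 54≥23, weight 1.1≤2.1 — Opt2 is at least as good on every objective and strictly better on at least one, so Opt2 dominates Opt1.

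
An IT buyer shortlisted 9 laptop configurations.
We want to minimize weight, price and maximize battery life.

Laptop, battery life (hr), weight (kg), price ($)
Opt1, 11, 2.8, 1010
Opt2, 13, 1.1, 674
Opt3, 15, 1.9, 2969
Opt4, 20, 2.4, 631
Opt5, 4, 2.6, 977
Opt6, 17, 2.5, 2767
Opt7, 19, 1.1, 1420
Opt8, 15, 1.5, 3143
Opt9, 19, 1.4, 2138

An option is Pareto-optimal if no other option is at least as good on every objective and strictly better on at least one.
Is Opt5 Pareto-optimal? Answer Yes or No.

No

Opt2 vs Opt5: battery life 13≥4, weight 1.1≤2.6, price 674≤977 — Opt2 is at least as good on every objective and strictly better on at least one, so Opt2 dominates Opt5.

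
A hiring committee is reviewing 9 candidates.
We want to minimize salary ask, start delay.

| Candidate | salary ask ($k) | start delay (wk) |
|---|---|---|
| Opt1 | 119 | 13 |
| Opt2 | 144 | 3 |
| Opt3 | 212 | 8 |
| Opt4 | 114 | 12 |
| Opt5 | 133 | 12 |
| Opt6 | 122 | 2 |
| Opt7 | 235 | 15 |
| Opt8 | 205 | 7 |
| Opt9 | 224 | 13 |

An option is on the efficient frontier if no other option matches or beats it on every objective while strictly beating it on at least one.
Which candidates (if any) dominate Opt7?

Opt1, Opt2, Opt3, Opt4, Opt5, Opt6, Opt8, Opt9

Opt1: salary ask 119≤235, start delay 13≤15 — dominates Opt7.
Opt2: salary ask 144≤235, start delay 3≤15 — dominates Opt7.
Opt3: salary ask 212≤235, start delay 8≤15 — dominates Opt7.
Opt4: salary ask 114≤235, start delay 12≤15 — dominates Opt7.
Opt5: salary ask 133≤235, start delay 12≤15 — dominates Opt7.
Opt6: salary ask 122≤235, start delay 2≤15 — dominates Opt7.
Opt8: salary ask 205≤235, start delay 7≤15 — dominates Opt7.
Opt9: salary ask 224≤235, start delay 13≤15 — dominates Opt7.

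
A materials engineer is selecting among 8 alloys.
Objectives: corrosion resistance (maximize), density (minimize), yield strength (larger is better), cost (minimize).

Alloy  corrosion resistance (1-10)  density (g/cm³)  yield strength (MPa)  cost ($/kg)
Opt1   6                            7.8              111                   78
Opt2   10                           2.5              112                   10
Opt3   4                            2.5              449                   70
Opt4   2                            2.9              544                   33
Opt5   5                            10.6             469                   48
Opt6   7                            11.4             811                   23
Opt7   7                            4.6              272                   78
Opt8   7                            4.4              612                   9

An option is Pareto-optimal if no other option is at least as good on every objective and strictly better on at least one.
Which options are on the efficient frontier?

Opt1: dominated by Opt2 (corrosion resistance 10≥6, density 2.5≤7.8, yield strength 112≥111, cost 10≤78).
Opt2: not dominated (best corrosion resistance).
Opt3: not dominated.
Opt4: not dominated.
Opt5: dominated by Opt8 (corrosion resistance 7≥5, density 4.4≤10.6, yield strength 612≥469, cost 9≤48).
Opt6: not dominated (best yield strength).
Opt7: dominated by Opt8 (corrosion resistance 7≥7, density 4.4≤4.6, yield strength 612≥272, cost 9≤78).
Opt8: not dominated (best cost).

Opt2, Opt3, Opt4, Opt6, Opt8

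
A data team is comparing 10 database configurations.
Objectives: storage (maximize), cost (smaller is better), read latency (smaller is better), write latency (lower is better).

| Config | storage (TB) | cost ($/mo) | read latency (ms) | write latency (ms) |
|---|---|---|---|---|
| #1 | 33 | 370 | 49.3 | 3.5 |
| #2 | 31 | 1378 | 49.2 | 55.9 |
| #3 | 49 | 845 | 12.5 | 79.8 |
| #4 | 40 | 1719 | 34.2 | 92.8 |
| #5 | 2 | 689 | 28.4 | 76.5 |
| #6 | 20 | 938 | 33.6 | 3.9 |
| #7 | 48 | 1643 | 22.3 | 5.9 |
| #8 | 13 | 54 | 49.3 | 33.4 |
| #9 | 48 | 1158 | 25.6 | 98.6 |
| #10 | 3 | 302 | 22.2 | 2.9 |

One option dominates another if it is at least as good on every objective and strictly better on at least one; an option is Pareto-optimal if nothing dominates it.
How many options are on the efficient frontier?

#1: not dominated.
#2: not dominated.
#3: not dominated (best storage).
#4: dominated by #3 (storage 49≥40, cost 845≤1719, read latency 12.5≤34.2, write latency 79.8≤92.8).
#5: dominated by #10 (storage 3≥2, cost 302≤689, read latency 22.2≤28.4, write latency 2.9≤76.5).
#6: not dominated.
#7: not dominated.
#8: not dominated (best cost).
#9: dominated by #3 (storage 49≥48, cost 845≤1158, read latency 12.5≤25.6, write latency 79.8≤98.6).
#10: not dominated (best write latency).
Pareto-optimal: #1, #2, #3, #6, #7, #8, #10 → 7.

7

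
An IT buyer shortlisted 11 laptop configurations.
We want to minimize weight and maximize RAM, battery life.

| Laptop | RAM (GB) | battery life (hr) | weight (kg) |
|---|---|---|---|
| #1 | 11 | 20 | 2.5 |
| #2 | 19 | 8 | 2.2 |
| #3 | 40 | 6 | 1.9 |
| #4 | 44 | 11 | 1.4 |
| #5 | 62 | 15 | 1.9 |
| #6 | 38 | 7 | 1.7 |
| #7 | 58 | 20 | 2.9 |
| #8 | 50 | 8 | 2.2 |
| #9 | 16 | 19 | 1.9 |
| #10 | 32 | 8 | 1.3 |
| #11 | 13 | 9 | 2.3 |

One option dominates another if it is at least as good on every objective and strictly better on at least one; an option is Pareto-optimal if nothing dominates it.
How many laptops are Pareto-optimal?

#1: not dominated.
#2: dominated by #4 (RAM 44≥19, battery life 11≥8, weight 1.4≤2.2).
#3: dominated by #4 (RAM 44≥40, battery life 11≥6, weight 1.4≤1.9).
#4: not dominated.
#5: not dominated (best RAM).
#6: dominated by #4 (RAM 44≥38, battery life 11≥7, weight 1.4≤1.7).
#7: not dominated.
#8: dominated by #5 (RAM 62≥50, battery life 15≥8, weight 1.9≤2.2).
#9: not dominated.
#10: not dominated (best weight).
#11: dominated by #4 (RAM 44≥13, battery life 11≥9, weight 1.4≤2.3).
Pareto-optimal: #1, #4, #5, #7, #9, #10 → 6.

6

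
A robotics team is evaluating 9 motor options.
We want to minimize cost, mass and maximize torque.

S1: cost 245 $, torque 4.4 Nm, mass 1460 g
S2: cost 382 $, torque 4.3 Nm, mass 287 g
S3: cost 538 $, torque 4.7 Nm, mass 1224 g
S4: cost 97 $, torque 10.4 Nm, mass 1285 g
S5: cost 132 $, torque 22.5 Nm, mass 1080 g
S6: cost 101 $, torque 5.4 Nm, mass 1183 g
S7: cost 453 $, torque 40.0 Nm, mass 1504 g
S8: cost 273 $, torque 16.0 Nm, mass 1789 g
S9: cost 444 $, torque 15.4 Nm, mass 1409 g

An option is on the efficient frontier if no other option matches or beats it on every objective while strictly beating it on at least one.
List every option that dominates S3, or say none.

S5, S6

S5: cost 132≤538, torque 22.5≥4.7, mass 1080≤1224 — dominates S3.
S6: cost 101≤538, torque 5.4≥4.7, mass 1183≤1224 — dominates S3.
Others (S1, S2, S4, S7, S8, S9) are each worse than S3 on at least one objective.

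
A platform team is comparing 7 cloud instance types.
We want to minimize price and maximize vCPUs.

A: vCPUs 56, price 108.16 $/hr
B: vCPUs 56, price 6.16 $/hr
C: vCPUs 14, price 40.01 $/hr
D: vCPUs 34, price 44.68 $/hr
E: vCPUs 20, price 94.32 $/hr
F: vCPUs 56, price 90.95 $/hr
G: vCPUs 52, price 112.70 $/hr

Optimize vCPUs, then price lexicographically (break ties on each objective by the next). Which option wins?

B

First maximize vCPUs: best is 56, kept {A, B, F}.
Then minimize price: best is 6.16, kept {B}.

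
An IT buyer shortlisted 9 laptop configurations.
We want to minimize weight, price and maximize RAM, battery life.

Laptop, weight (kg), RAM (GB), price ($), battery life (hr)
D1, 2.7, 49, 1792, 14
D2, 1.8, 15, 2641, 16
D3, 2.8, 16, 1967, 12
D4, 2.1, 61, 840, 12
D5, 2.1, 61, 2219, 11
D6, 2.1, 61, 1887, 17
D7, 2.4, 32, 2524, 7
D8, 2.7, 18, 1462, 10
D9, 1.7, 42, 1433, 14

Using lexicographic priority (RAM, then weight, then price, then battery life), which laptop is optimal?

First maximize RAM: best is 61, kept {D4, D5, D6}.
Then minimize weight: best is 2.1, kept {D4, D5, D6}.
Then minimize price: best is 840, kept {D4}.

D4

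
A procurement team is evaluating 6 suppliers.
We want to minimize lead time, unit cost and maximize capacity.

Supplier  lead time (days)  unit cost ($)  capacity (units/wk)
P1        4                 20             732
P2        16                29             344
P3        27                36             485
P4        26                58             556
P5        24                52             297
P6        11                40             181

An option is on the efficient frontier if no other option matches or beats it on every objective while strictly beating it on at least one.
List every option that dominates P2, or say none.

P1: lead time 4≤16, unit cost 20≤29, capacity 732≥344 — dominates P2.
Others (P3, P4, P5, P6) are each worse than P2 on at least one objective.

P1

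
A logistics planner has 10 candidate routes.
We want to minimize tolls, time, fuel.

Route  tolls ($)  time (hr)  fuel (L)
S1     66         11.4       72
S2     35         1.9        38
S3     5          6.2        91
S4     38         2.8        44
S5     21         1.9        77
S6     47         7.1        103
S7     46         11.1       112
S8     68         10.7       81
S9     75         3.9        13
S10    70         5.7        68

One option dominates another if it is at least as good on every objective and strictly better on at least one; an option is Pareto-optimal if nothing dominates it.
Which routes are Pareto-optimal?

S1: dominated by S2 (tolls 35≤66, time 1.9≤11.4, fuel 38≤72).
S2: not dominated.
S3: not dominated (best tolls).
S4: dominated by S2 (tolls 35≤38, time 1.9≤2.8, fuel 38≤44).
S5: not dominated.
S6: dominated by S2 (tolls 35≤47, time 1.9≤7.1, fuel 38≤103).
S7: dominated by S2 (tolls 35≤46, time 1.9≤11.1, fuel 38≤112).
S8: dominated by S2 (tolls 35≤68, time 1.9≤10.7, fuel 38≤81).
S9: not dominated (best fuel).
S10: dominated by S2 (tolls 35≤70, time 1.9≤5.7, fuel 38≤68).

S2, S3, S5, S9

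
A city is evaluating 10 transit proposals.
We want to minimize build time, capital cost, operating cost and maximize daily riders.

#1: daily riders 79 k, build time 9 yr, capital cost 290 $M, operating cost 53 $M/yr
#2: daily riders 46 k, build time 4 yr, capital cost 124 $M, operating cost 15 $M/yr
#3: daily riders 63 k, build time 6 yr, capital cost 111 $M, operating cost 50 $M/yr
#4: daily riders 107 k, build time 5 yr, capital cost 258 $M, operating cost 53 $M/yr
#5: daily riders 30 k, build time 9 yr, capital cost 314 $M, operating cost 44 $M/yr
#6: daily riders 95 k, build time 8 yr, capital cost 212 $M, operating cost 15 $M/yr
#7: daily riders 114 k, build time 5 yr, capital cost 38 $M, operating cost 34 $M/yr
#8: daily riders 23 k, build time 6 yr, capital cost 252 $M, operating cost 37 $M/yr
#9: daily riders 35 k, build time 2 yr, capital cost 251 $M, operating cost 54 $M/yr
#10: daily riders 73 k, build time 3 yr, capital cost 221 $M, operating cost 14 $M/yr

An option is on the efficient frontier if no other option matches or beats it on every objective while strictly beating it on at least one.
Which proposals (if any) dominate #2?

#1: worse on build time (9 vs 4).
#3: worse on build time (6 vs 4).
#4: worse on build time (5 vs 4).
#5: worse on daily riders (30 vs 46).
#6: worse on build time (8 vs 4).
#7: worse on build time (5 vs 4).
#8: worse on daily riders (23 vs 46).
#9: worse on daily riders (35 vs 46).
#10: worse on capital cost (221 vs 124).
No option dominates #2.

none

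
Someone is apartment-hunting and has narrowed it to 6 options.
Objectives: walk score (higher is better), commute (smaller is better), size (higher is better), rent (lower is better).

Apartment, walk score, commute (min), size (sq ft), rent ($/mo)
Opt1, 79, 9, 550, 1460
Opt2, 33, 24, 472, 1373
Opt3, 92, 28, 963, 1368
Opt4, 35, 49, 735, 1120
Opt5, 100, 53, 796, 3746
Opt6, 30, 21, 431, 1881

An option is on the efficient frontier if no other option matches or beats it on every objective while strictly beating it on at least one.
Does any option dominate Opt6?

Opt1 vs Opt6: walk score 79≥30, commute 9≤21, size 550≥431, rent 1460≤1881 — Opt1 is at least as good on every objective and strictly better on at least one, so Opt1 dominates Opt6.

Yes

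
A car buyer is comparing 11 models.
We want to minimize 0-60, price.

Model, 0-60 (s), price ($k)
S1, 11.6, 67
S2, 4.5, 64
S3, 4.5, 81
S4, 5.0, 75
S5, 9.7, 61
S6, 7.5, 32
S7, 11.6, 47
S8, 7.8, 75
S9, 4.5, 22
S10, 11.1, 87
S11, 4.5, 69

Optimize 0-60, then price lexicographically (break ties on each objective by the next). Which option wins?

First minimize 0-60: best is 4.5, kept {S2, S3, S9, S11}.
Then minimize price: best is 22, kept {S9}.

S9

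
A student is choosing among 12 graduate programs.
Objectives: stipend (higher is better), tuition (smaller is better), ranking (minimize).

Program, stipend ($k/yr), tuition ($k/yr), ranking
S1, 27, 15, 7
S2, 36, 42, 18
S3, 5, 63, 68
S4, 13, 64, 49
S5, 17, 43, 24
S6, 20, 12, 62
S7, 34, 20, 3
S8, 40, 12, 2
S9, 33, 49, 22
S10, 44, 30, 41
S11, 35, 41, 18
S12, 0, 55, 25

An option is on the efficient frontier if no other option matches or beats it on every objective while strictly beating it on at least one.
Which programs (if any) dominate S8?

none

S1: worse on stipend (27 vs 40).
S2: worse on stipend (36 vs 40).
S3: worse on stipend (5 vs 40).
S4: worse on stipend (13 vs 40).
S5: worse on stipend (17 vs 40).
S6: worse on stipend (20 vs 40).
S7: worse on stipend (34 vs 40).
S9: worse on stipend (33 vs 40).
S10: worse on tuition (30 vs 12).
S11: worse on stipend (35 vs 40).
S12: worse on stipend (0 vs 40).
No option dominates S8.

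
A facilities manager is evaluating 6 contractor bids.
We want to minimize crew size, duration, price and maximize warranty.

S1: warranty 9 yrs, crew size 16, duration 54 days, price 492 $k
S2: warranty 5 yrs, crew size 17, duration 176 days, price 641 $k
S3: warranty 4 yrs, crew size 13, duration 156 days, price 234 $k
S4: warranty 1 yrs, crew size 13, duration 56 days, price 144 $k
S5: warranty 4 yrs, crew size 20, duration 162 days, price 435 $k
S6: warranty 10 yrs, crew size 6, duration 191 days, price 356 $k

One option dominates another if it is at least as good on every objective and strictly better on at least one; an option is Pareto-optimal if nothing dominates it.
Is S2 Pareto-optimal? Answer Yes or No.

S1 vs S2: warranty 9≥5, crew size 16≤17, duration 54≤176, price 492≤641 — S1 is at least as good on every objective and strictly better on at least one, so S1 dominates S2.

No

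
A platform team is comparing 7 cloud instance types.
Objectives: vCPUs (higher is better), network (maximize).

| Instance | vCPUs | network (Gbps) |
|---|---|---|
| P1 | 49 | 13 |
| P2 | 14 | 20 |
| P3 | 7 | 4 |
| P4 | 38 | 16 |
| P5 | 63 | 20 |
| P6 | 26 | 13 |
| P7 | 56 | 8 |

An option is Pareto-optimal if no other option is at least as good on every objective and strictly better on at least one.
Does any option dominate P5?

P1: worse on vCPUs (49 vs 63).
P2: worse on vCPUs (14 vs 63).
P3: worse on vCPUs (7 vs 63).
P4: worse on vCPUs (38 vs 63).
P6: worse on vCPUs (26 vs 63).
P7: worse on vCPUs (56 vs 63).
No option is at least as good as P5 on every objective and strictly better on one.

No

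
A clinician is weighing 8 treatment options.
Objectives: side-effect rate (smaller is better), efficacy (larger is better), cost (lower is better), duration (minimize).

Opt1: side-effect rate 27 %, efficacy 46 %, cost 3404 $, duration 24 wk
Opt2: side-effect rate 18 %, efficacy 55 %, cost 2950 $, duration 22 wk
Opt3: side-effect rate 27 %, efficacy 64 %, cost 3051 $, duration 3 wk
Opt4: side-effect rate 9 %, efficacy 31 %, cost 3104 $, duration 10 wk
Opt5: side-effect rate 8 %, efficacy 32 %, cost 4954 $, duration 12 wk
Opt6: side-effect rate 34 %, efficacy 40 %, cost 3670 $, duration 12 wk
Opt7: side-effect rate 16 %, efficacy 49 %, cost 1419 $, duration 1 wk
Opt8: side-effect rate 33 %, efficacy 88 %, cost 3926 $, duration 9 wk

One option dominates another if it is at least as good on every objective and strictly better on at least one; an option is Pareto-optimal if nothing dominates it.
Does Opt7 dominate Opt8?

Opt7 vs Opt8: Opt7 is worse on efficacy (49 vs 88), so it does not dominate Opt8.

No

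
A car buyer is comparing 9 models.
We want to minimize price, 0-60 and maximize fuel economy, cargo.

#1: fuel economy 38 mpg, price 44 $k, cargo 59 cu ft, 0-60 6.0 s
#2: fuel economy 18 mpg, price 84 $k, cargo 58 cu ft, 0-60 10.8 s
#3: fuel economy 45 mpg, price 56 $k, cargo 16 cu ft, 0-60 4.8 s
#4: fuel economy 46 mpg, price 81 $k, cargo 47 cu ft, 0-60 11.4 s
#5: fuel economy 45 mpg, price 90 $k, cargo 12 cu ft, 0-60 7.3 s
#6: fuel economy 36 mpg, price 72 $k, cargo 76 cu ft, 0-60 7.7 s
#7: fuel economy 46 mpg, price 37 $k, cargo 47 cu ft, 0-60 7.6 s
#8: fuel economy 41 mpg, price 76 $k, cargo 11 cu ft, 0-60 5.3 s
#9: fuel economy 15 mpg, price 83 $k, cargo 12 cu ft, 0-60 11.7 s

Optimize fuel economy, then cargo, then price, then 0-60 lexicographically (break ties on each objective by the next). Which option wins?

#7

First maximize fuel economy: best is 46, kept {#4, #7}.
Then maximize cargo: best is 47, kept {#4, #7}.
Then minimize price: best is 37, kept {#7}.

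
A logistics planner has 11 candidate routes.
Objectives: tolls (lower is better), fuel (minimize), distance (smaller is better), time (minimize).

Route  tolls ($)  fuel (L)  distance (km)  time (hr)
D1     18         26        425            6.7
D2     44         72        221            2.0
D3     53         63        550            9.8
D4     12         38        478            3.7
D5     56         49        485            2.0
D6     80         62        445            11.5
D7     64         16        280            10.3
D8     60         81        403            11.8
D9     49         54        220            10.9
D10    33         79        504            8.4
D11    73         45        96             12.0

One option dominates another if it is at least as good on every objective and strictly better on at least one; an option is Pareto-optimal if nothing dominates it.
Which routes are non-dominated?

D1: not dominated.
D2: not dominated.
D3: dominated by D1 (tolls 18≤53, fuel 26≤63, distance 425≤550, time 6.7≤9.8).
D4: not dominated (best tolls).
D5: not dominated.
D6: dominated by D1 (tolls 18≤80, fuel 26≤62, distance 425≤445, time 6.7≤11.5).
D7: not dominated (best fuel).
D8: dominated by D2 (tolls 44≤60, fuel 72≤81, distance 221≤403, time 2.0≤11.8).
D9: not dominated.
D10: dominated by D1 (tolls 18≤33, fuel 26≤79, distance 425≤504, time 6.7≤8.4).
D11: not dominated (best distance).

D1, D2, D4, D5, D7, D9, D11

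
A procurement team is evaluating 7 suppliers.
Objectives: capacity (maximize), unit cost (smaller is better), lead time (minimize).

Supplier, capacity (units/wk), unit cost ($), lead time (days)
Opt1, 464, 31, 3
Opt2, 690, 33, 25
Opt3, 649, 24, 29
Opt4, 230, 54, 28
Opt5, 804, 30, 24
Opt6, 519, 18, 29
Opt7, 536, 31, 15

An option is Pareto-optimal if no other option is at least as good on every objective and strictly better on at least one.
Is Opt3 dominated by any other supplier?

No

Opt1: worse on capacity (464 vs 649).
Opt2: worse on unit cost (33 vs 24).
Opt4: worse on capacity (230 vs 649).
Opt5: worse on unit cost (30 vs 24).
Opt6: worse on capacity (519 vs 649).
Opt7: worse on capacity (536 vs 649).
No option is at least as good as Opt3 on every objective and strictly better on one.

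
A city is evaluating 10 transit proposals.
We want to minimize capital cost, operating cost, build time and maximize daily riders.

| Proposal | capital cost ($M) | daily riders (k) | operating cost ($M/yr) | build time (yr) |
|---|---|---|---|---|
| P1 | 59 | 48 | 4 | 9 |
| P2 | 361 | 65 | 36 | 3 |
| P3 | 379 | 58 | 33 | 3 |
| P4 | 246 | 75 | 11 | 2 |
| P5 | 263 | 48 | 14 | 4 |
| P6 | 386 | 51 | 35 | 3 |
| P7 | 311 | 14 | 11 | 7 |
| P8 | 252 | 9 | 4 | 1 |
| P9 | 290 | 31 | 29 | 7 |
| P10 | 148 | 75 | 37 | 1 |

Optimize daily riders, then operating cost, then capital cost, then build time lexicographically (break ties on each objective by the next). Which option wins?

First maximize daily riders: best is 75, kept {P4, P10}.
Then minimize operating cost: best is 11, kept {P4}.

P4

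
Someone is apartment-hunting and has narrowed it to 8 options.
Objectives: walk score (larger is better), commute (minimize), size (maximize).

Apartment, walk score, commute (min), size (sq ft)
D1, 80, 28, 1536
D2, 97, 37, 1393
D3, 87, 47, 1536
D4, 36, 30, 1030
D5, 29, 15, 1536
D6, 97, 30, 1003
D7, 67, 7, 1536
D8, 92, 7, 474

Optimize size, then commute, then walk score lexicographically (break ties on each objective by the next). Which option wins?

First maximize size: best is 1536, kept {D1, D3, D5, D7}.
Then minimize commute: best is 7, kept {D7}.

D7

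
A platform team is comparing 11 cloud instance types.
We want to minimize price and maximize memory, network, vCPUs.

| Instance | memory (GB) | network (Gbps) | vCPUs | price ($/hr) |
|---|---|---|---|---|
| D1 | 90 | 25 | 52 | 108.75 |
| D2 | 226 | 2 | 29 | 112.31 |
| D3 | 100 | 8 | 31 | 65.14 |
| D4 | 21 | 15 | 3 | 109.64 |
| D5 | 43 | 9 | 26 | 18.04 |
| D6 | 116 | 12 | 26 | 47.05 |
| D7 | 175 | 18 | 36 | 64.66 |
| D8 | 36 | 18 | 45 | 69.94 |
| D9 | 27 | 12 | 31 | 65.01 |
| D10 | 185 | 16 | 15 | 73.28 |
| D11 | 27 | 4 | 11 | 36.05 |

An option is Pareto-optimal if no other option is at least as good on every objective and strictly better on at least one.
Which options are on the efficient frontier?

D1: not dominated (best network).
D2: not dominated (best memory).
D3: dominated by D7 (memory 175≥100, network 18≥8, vCPUs 36≥31, price 64.66≤65.14).
D4: dominated by D1 (memory 90≥21, network 25≥15, vCPUs 52≥3, price 108.75≤109.64).
D5: not dominated (best price).
D6: not dominated.
D7: not dominated.
D8: not dominated.
D9: dominated by D7 (memory 175≥27, network 18≥12, vCPUs 36≥31, price 64.66≤65.01).
D10: not dominated.
D11: dominated by D5 (memory 43≥27, network 9≥4, vCPUs 26≥11, price 18.04≤36.05).

D1, D2, D5, D6, D7, D8, D10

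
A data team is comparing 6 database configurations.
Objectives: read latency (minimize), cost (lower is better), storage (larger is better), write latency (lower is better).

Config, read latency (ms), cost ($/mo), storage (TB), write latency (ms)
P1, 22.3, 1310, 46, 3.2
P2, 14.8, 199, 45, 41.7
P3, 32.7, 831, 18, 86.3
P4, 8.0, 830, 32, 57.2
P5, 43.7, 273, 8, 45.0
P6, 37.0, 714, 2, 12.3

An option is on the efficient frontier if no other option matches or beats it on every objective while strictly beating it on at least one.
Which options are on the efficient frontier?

P1, P2, P4, P6

P1: not dominated (best storage).
P2: not dominated (best cost).
P3: dominated by P2 (read latency 14.8≤32.7, cost 199≤831, storage 45≥18, write latency 41.7≤86.3).
P4: not dominated (best read latency).
P5: dominated by P2 (read latency 14.8≤43.7, cost 199≤273, storage 45≥8, write latency 41.7≤45.0).
P6: not dominated.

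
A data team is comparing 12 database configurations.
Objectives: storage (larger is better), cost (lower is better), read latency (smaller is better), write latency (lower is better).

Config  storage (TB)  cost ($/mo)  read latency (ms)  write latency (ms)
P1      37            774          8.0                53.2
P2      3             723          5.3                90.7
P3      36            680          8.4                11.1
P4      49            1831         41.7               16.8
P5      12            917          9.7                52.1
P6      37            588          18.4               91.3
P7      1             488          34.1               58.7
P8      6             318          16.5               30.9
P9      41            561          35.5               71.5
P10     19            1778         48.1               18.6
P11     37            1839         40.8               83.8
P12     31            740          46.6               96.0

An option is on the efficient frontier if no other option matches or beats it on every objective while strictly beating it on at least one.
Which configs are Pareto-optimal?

P1, P2, P3, P4, P6, P8, P9

P1: not dominated.
P2: not dominated (best read latency).
P3: not dominated (best write latency).
P4: not dominated (best storage).
P5: dominated by P3 (storage 36≥12, cost 680≤917, read latency 8.4≤9.7, write latency 11.1≤52.1).
P6: not dominated.
P7: dominated by P8 (storage 6≥1, cost 318≤488, read latency 16.5≤34.1, write latency 30.9≤58.7).
P8: not dominated (best cost).
P9: not dominated.
P10: dominated by P3 (storage 36≥19, cost 680≤1778, read latency 8.4≤48.1, write latency 11.1≤18.6).
P11: dominated by P1 (storage 37≥37, cost 774≤1839, read latency 8.0≤40.8, write latency 53.2≤83.8).
P12: dominated by P3 (storage 36≥31, cost 680≤740, read latency 8.4≤46.6, write latency 11.1≤96.0).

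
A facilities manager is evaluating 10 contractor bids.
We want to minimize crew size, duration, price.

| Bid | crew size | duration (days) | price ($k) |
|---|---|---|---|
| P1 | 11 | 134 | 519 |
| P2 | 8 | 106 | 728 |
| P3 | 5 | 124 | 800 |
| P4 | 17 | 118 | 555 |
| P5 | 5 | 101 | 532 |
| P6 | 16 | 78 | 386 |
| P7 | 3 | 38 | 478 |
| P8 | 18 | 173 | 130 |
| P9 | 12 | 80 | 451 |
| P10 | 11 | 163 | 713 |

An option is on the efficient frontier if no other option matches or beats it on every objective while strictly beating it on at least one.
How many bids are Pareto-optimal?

4

P1: dominated by P7 (crew size 3≤11, duration 38≤134, price 478≤519).
P2: dominated by P5 (crew size 5≤8, duration 101≤106, price 532≤728).
P3: dominated by P5 (crew size 5≤5, duration 101≤124, price 532≤800).
P4: dominated by P5 (crew size 5≤17, duration 101≤118, price 532≤555).
P5: dominated by P7 (crew size 3≤5, duration 38≤101, price 478≤532).
P6: not dominated.
P7: not dominated (best crew size).
P8: not dominated (best price).
P9: not dominated.
P10: dominated by P1 (crew size 11≤11, duration 134≤163, price 519≤713).
Pareto-optimal: P6, P7, P8, P9 → 4.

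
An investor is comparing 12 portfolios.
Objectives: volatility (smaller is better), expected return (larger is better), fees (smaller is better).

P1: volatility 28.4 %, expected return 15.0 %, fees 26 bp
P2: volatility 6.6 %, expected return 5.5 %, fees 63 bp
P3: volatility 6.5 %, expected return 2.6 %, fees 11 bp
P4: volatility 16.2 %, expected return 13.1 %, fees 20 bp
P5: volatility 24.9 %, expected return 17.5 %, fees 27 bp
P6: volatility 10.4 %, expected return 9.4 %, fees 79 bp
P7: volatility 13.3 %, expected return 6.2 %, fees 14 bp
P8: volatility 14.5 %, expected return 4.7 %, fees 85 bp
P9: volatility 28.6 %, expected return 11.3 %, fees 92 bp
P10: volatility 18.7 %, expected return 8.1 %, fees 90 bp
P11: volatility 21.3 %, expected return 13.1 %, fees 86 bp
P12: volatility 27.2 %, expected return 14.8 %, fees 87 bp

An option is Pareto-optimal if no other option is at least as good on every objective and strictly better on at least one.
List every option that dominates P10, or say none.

P4, P6

P4: volatility 16.2≤18.7, expected return 13.1≥8.1, fees 20≤90 — dominates P10.
P6: volatility 10.4≤18.7, expected return 9.4≥8.1, fees 79≤90 — dominates P10.
Others (P1, P2, P3, P5, P7, P8, P9, P11, P12) are each worse than P10 on at least one objective.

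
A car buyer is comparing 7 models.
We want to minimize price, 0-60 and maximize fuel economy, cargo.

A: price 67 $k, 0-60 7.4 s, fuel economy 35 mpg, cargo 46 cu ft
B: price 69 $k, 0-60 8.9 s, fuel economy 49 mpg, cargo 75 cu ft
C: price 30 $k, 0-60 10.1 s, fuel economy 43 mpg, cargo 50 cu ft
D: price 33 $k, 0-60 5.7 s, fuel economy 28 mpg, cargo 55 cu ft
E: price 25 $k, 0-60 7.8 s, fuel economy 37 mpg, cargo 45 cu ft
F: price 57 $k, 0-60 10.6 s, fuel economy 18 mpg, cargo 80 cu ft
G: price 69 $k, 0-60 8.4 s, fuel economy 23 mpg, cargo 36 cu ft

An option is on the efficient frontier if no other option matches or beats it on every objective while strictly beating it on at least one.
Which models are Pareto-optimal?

A, B, C, D, E, F

A: not dominated.
B: not dominated (best fuel economy).
C: not dominated.
D: not dominated (best 0-60).
E: not dominated (best price).
F: not dominated (best cargo).
G: dominated by A (price 67≤69, 0-60 7.4≤8.4, fuel economy 35≥23, cargo 46≥36).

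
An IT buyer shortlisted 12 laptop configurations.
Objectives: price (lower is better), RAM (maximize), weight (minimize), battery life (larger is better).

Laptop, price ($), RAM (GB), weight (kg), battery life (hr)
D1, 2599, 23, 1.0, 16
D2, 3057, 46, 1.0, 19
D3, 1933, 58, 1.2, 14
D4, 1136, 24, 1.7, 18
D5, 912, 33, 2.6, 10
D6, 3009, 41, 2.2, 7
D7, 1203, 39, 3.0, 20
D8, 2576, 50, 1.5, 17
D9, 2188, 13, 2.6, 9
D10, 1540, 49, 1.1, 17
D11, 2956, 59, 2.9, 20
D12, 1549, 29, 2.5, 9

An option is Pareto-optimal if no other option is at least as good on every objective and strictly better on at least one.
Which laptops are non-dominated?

D1, D2, D3, D4, D5, D7, D8, D10, D11

D1: not dominated.
D2: not dominated.
D3: not dominated.
D4: not dominated.
D5: not dominated (best price).
D6: dominated by D3 (price 1933≤3009, RAM 58≥41, weight 1.2≤2.2, battery life 14≥7).
D7: not dominated.
D8: not dominated.
D9: dominated by D3 (price 1933≤2188, RAM 58≥13, weight 1.2≤2.6, battery life 14≥9).
D10: not dominated.
D11: not dominated (best RAM).
D12: dominated by D10 (price 1540≤1549, RAM 49≥29, weight 1.1≤2.5, battery life 17≥9).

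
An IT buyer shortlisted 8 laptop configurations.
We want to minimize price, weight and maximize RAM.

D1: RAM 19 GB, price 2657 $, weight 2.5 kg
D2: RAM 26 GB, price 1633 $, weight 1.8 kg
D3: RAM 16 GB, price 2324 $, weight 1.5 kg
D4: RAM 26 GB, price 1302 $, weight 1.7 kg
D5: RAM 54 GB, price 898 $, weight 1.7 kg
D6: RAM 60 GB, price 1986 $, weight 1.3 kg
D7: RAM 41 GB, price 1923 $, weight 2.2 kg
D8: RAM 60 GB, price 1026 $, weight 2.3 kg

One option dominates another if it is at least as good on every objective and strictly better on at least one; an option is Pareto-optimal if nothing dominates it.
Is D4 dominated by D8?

No

D8 vs D4: D8 is worse on weight (2.3 vs 1.7), so it does not dominate D4.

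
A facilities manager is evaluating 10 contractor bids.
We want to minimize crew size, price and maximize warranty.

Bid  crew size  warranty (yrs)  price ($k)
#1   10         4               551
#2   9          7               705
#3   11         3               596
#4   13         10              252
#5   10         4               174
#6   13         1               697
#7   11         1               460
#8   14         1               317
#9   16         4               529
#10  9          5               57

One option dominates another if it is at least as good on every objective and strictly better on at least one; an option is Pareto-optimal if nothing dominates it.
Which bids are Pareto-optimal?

#2, #4, #10

#1: dominated by #5 (crew size 10≤10, warranty 4≥4, price 174≤551).
#2: not dominated.
#3: dominated by #1 (crew size 10≤11, warranty 4≥3, price 551≤596).
#4: not dominated (best warranty).
#5: dominated by #10 (crew size 9≤10, warranty 5≥4, price 57≤174).
#6: dominated by #1 (crew size 10≤13, warranty 4≥1, price 551≤697).
#7: dominated by #5 (crew size 10≤11, warranty 4≥1, price 174≤460).
#8: dominated by #4 (crew size 13≤14, warranty 10≥1, price 252≤317).
#9: dominated by #4 (crew size 13≤16, warranty 10≥4, price 252≤529).
#10: not dominated (best price).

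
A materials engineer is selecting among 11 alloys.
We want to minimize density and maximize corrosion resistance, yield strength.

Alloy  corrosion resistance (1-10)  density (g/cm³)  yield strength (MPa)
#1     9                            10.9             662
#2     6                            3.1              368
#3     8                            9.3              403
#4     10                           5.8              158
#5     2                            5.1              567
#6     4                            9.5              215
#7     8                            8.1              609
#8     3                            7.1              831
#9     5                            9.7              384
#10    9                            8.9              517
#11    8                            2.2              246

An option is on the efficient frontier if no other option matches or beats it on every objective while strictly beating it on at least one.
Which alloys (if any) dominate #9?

#3: corrosion resistance 8≥5, density 9.3≤9.7, yield strength 403≥384 — dominates #9.
#7: corrosion resistance 8≥5, density 8.1≤9.7, yield strength 609≥384 — dominates #9.
#10: corrosion resistance 9≥5, density 8.9≤9.7, yield strength 517≥384 — dominates #9.
Others (#1, #2, #4, #5, #6, #8, #11) are each worse than #9 on at least one objective.

#3, #7, #10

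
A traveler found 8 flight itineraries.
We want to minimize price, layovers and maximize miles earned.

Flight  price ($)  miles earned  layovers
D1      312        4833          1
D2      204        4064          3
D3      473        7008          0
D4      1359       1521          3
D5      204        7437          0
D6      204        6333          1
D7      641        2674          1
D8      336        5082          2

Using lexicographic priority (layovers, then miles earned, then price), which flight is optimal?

First minimize layovers: best is 0, kept {D3, D5}.
Then maximize miles earned: best is 7437, kept {D5}.

D5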